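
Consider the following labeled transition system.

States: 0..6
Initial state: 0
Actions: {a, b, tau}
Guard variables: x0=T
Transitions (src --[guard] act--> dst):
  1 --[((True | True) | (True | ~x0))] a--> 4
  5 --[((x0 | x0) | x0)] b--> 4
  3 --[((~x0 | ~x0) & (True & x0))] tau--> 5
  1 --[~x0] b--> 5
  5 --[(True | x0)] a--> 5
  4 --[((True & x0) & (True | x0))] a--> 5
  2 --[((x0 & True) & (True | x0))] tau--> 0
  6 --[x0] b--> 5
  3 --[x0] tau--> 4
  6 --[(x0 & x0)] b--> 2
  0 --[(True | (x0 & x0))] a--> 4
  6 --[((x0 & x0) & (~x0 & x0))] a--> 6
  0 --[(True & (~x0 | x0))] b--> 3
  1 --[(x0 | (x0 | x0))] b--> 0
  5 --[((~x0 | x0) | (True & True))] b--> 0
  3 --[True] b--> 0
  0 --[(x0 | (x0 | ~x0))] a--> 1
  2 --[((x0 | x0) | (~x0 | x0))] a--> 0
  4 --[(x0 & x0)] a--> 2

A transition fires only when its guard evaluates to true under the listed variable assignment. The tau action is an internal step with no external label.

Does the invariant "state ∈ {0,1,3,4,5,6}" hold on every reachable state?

Answer: INVARIANT VIOLATED at state 2

Working:
Safe = {0,1,3,4,5,6}
R = {0,1,2,3,4,5}
  0: ✓
  1: ✓
  2: ✗ unsafe
  3: ✓
  4: ✓
  5: ✓
reach 2 via a·a — violates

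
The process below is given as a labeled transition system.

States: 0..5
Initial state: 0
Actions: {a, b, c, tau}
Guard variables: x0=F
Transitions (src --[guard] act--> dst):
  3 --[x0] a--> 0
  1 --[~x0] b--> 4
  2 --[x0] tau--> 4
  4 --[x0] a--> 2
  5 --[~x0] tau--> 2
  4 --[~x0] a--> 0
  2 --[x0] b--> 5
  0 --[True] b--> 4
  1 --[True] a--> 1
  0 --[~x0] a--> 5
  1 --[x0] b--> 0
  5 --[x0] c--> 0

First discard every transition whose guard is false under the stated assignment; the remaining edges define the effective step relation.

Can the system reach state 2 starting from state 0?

Answer: REACHABLE

Analysis:
After dropping false guards: 6 live edges.
Layer 0: {0}
Layer 1: {4,5}  total {0,4,5}
Layer 2: {2}  total {0,2,4,5}
R = {0,2,4,5}
Path to 2: a·tau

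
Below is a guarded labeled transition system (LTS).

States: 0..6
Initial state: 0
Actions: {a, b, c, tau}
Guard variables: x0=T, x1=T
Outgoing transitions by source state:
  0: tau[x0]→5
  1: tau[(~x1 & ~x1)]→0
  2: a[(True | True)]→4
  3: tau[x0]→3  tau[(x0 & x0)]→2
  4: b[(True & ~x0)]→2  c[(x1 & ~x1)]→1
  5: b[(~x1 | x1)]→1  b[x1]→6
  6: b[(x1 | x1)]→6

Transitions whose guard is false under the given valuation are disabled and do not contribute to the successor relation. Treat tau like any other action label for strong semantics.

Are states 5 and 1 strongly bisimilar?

Answer: NOT BISIMILAR

Working:
Refine partition for ~:
  P[0] = {{0,1,2,3,4,5,6}}
  P[1] = {{0,3},{1,4},{2},{5,6}}
  P[2] = {{0},{1,4},{2},{3},{5},{6}}
Fixed point at round 3; 6 class(es).
[5]={5}  [1]={1,4}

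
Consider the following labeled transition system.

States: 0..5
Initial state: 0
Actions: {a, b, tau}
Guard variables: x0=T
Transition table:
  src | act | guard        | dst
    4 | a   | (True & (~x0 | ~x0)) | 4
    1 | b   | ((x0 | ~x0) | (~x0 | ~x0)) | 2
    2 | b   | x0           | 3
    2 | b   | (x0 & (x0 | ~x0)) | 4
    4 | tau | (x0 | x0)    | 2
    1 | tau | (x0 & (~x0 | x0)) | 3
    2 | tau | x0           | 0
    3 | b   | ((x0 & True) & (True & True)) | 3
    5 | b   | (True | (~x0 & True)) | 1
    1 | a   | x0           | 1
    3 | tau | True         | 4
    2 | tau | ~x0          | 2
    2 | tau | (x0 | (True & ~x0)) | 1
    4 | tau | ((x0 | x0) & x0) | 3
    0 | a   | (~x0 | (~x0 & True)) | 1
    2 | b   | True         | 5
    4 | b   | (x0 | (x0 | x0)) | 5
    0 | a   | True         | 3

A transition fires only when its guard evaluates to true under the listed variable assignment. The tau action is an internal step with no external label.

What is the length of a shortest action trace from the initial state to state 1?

Answer: 4

Trace:
Breadth-first toward 1:
  depth 0: {0}
  depth 1: {3}
  depth 2: {4}
  depth 3: {2,5}
  depth 4: {1}
1 enters at depth 4; path a·tau·b·b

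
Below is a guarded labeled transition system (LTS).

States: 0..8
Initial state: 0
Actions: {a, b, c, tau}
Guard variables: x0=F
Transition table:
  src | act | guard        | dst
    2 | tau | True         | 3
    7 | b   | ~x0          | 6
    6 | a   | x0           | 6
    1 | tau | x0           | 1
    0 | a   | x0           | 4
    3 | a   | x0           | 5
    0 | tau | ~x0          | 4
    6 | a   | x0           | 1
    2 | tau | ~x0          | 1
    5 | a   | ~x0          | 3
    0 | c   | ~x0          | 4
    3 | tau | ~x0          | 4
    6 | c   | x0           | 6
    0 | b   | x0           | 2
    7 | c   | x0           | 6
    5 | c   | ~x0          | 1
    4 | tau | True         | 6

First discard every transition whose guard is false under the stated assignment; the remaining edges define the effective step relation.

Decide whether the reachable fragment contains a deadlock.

Answer: DEADLOCK at state 6

Trace:
Reach set: {0,4,6}
  0: c→4  tau→4  [2 exit(s)]
  4: tau→6  [1 exit(s)]
  6: ∅  [no exit]
witness 6: tau·tau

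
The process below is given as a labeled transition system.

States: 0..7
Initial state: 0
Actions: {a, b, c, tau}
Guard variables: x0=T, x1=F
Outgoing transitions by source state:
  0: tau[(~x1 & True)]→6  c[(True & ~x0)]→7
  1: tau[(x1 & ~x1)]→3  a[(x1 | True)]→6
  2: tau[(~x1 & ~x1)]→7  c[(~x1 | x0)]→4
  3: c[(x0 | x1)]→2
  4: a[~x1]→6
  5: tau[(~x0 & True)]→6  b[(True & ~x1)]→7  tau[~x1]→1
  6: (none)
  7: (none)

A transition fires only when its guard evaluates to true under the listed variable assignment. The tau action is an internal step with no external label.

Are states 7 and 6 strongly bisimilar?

Refine partition for ~:
  π0 = {{0,1,2,3,4,5,6,7}}
  π1 = {{0},{1,4},{2},{3},{5},{6,7}}
stable after 2 split(s): 6 block(s)
[7]={6,7}  [6]={6,7}

Answer: BISIMILAR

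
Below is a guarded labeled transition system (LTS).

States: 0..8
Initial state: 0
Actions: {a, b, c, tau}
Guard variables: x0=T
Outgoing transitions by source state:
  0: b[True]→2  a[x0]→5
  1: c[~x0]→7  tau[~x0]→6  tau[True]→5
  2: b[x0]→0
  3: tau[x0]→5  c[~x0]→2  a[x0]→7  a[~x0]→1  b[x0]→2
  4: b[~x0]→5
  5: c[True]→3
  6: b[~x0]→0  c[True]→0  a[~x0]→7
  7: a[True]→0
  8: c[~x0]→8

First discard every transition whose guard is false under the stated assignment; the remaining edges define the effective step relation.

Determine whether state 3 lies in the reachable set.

Answer: REACHABLE

Trace:
10 transition(s) survive guard evaluation.
Layer 0: {0}
Layer 1: {2,5}  now seen {0,2,5}
Layer 2: {3}  now seen {0,2,3,5}
Layer 3: {7}  now seen {0,2,3,5,7}
Reach set: {0,2,3,5,7}
Path to 3: a·c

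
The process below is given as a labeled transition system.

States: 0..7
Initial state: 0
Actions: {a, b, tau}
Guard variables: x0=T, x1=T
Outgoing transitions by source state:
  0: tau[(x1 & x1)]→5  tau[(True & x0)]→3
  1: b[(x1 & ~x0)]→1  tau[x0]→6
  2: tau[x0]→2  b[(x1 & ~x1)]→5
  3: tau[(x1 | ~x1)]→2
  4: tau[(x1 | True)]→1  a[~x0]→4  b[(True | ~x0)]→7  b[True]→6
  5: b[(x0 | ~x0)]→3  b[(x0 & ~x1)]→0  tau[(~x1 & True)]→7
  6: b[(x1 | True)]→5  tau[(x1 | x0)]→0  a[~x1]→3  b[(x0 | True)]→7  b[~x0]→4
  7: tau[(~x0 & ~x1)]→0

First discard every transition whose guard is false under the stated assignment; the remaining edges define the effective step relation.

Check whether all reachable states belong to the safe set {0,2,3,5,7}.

Answer: INVARIANT HOLDS

Working:
Safe = {0,2,3,5,7}
Reach set: {0,2,3,5}
  0: ok
  2: ok
  3: ok
  5: ok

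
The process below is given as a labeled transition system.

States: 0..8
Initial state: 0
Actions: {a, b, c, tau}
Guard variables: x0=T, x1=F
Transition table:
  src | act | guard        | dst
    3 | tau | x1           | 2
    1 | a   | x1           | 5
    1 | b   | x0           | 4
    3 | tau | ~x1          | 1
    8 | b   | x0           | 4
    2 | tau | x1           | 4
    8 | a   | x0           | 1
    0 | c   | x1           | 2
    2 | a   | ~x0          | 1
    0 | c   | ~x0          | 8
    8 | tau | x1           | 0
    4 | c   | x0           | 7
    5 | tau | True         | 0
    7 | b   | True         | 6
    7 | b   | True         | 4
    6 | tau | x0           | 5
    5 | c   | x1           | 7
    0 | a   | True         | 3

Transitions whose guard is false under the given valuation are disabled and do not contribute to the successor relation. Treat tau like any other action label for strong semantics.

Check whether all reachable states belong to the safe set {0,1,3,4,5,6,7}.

Safe = {0,1,3,4,5,6,7}
Reach set: {0,1,3,4,5,6,7}
  0: safe
  1: safe
  3: safe
  4: safe
  5: safe
  6: safe
  7: safe

Answer: INVARIANT HOLDS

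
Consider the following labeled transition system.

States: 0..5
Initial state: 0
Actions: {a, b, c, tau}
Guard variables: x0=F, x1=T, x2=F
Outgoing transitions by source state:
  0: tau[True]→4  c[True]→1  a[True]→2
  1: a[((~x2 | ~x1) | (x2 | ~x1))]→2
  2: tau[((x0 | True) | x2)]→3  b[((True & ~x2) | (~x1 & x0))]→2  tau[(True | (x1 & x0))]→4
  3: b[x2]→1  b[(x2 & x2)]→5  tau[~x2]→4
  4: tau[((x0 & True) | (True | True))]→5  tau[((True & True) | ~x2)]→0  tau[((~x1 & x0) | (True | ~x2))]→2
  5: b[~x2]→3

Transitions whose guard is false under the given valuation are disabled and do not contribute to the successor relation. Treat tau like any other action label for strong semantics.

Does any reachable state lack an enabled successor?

Answer: DEADLOCK-FREE

Analysis:
R = {0,1,2,3,4,5}
  0: a→2  c→1  tau→4  [deg 3]
  1: a→2  [deg 1]
  2: b→2  tau→3  tau→4  [deg 3]
  3: tau→4  [deg 1]
  4: tau→0  tau→2  tau→5  [deg 3]
  5: b→3  [deg 1]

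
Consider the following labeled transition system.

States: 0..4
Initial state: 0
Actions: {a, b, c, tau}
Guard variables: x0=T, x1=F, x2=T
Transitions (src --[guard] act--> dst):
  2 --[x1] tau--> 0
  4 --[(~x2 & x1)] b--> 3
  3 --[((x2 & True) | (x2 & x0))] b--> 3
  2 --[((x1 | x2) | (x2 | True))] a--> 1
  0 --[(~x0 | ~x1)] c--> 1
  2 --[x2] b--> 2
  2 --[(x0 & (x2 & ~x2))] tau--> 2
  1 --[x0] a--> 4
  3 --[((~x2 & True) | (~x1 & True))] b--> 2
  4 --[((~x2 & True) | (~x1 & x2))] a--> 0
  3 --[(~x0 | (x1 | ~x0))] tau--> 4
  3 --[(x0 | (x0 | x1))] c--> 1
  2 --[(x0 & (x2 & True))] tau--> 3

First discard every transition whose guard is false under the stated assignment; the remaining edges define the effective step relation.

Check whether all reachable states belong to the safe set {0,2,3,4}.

Safe = {0,2,3,4}
R = {0,1,4}
  0: ok
  1: outside
  4: ok
reach 1 via c — violates

Answer: INVARIANT VIOLATED at state 1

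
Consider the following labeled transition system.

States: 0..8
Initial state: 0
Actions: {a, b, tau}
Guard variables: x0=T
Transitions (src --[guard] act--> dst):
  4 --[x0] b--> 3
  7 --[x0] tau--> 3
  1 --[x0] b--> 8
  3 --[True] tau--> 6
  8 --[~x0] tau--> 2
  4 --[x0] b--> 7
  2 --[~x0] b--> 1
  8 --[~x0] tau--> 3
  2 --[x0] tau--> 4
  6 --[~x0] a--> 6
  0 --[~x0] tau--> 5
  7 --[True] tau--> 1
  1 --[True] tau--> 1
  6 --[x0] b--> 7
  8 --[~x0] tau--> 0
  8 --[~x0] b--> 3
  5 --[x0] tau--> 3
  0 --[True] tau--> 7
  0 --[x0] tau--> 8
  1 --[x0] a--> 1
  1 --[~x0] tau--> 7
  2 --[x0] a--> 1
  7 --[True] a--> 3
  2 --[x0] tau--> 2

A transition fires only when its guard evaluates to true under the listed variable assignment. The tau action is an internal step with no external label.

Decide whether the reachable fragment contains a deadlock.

Answer: DEADLOCK at state 8

Analysis:
Reachable = {0,1,3,6,7,8}
  0: tau→7  tau→8  [deg 2]
  1: a→1  b→8  tau→1  [deg 3]
  3: tau→6  [deg 1]
  6: b→7  [deg 1]
  7: a→3  tau→1  tau→3  [deg 3]
  8: ∅  [STUCK]
witness 8: tau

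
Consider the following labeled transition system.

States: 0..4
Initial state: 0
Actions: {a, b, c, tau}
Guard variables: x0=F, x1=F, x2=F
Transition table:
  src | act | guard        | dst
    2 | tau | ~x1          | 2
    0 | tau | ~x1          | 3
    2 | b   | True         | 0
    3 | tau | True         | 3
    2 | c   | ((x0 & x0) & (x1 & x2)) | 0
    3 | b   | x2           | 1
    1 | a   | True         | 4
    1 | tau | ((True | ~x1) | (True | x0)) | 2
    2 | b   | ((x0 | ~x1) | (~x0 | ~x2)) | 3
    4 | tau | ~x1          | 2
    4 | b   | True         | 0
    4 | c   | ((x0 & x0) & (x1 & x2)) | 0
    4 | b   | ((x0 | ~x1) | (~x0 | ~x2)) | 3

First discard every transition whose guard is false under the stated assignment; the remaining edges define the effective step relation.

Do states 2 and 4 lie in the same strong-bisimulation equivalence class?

Answer: BISIMILAR

Working:
Bisimulation quotient by refinement:
  π0 = {{0,1,2,3,4}}
  π1 = {{0,3},{1},{2,4}}
stable after 2 split(s): 3 block(s)
2∈{2,4}, 4∈{2,4}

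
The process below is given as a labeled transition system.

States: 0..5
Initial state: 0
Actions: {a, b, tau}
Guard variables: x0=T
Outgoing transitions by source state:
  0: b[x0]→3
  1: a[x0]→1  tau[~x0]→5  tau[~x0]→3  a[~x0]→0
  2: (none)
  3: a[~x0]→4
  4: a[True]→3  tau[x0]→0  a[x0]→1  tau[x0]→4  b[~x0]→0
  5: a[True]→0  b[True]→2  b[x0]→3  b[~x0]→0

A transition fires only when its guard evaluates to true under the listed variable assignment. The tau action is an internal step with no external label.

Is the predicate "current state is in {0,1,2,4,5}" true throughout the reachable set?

Answer: INVARIANT VIOLATED at state 3

Trace:
Safe = {0,1,2,4,5}
R = {0,3}
  0: ok
  3: ✗ unsafe
reach 3 via b — violates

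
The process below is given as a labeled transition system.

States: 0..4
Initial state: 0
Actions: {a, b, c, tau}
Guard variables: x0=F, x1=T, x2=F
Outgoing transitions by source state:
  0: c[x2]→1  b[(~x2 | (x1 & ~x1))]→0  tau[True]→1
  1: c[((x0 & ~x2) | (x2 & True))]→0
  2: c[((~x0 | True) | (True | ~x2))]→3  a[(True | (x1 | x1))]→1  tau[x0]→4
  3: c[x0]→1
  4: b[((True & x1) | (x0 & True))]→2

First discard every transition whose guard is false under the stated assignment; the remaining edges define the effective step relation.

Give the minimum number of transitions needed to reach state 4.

Answer: UNREACHABLE

Analysis:
Layered search for 4:
  L0 = {0}
  L1 = {1}
4 never appears.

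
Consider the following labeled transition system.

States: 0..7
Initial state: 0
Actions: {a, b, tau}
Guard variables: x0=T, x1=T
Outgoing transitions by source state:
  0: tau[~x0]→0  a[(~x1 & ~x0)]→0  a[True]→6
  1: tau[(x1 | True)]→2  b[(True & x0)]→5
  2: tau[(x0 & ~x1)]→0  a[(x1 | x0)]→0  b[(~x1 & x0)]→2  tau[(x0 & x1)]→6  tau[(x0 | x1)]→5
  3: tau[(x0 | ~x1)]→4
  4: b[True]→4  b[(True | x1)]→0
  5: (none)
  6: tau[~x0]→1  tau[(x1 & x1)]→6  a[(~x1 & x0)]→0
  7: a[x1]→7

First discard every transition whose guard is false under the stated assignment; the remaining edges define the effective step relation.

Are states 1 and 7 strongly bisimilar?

Answer: NOT BISIMILAR

Working:
Compute ~ classes (split until stable):
  π0 = {{0,1,2,3,4,5,6,7}}
  π1 = {{0,7},{1},{2},{3,6},{4},{5}}
  π2 = {{0},{1},{2},{3},{4},{5},{6},{7}}
stable after 3 split(s): 8 block(s)
[1]={1}  [7]={7}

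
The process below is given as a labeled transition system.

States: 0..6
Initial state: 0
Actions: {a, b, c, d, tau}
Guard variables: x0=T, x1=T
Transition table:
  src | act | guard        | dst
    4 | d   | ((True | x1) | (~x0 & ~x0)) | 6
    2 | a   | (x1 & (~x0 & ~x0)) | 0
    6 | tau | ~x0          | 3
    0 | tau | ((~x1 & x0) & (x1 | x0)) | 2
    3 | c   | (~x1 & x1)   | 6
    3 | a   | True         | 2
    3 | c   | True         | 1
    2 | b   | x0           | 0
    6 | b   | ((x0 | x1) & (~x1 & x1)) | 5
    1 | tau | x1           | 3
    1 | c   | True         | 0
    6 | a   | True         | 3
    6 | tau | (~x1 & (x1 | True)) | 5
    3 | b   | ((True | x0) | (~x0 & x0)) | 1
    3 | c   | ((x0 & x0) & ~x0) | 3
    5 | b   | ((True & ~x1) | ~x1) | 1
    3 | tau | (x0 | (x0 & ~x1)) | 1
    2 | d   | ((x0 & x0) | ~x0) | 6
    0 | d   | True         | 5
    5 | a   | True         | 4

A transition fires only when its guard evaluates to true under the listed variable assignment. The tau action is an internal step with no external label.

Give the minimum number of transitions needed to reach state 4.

BFS to 4:
  Layer 0: {0}
  Layer 1: {5}
  Layer 2: {4}
first hit 4 at d=2 via d·a

Answer: 2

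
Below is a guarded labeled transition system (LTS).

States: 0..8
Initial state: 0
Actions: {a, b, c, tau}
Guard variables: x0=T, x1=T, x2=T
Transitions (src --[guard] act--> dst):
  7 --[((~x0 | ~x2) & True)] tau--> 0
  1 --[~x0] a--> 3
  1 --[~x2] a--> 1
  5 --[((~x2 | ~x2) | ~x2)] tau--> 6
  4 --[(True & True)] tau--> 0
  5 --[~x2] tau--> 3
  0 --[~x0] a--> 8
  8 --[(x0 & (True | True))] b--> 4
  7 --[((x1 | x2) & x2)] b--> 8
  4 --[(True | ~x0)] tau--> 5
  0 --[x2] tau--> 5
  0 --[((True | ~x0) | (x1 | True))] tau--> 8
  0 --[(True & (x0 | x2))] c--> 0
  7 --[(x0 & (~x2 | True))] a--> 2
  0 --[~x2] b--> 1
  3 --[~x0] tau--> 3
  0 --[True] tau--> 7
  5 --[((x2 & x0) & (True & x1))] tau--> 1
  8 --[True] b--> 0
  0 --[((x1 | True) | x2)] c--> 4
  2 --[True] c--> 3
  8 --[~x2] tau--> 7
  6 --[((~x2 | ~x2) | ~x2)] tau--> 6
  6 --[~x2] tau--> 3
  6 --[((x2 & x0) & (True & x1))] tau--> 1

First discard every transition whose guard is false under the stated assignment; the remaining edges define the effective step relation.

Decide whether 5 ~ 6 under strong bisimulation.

Answer: BISIMILAR

Working:
Compute ~ classes (split until stable):
  π0 = {{0,1,2,3,4,5,6,7,8}}
  π1 = {{0},{1,3},{2},{4,5,6},{7},{8}}
  π2 = {{0},{1,3},{2},{4},{5,6},{7},{8}}
stable after 3 split(s): 7 block(s)
class of 5: {5,6}; class of 6: {5,6}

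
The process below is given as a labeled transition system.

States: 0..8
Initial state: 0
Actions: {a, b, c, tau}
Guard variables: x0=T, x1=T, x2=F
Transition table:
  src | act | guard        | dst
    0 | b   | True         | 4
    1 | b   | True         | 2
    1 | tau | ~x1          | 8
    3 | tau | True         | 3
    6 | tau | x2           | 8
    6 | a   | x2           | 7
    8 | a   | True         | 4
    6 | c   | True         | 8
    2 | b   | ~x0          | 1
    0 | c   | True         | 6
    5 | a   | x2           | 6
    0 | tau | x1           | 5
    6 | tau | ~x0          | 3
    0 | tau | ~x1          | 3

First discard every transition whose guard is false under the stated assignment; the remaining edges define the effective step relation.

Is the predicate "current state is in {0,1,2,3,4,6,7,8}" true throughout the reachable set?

Answer: INVARIANT VIOLATED at state 5

Trace:
Allowed set {0,1,2,3,4,6,7,8}
Reach set: {0,4,5,6,8}
  0: ✓
  4: ✓
  5: outside
  6: ✓
  8: ✓
counterexample path to 5: tau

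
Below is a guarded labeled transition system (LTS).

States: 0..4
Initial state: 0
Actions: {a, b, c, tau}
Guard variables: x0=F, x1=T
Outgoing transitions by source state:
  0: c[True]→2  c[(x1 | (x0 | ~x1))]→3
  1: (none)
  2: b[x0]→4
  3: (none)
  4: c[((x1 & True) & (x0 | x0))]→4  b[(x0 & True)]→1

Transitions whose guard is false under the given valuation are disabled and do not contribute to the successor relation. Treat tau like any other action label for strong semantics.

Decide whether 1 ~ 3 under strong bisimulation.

Compute ~ classes (split until stable):
  π0 = {{0,1,2,3,4}}
  π1 = {{0},{1,2,3,4}}
stable after 2 split(s): 2 block(s)
class of 1: {1,2,3,4}; class of 3: {1,2,3,4}

Answer: BISIMILAR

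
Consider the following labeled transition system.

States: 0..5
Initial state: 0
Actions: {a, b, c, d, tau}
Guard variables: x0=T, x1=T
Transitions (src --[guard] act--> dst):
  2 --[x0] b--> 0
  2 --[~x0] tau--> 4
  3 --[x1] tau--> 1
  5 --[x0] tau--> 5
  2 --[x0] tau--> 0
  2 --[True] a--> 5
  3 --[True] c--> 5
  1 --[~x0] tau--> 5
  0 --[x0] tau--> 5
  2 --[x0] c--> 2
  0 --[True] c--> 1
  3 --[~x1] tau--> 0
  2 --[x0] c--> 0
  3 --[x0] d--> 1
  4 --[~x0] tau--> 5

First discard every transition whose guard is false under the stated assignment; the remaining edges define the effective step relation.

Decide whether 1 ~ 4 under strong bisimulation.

Answer: BISIMILAR

Analysis:
Refine partition for ~:
  round 0: {{0,1,2,3,4,5}}
  round 1: {{0},{1,4},{2},{3},{5}}
stable after 2 split(s): 5 block(s)
class of 1: {1,4}; class of 4: {1,4}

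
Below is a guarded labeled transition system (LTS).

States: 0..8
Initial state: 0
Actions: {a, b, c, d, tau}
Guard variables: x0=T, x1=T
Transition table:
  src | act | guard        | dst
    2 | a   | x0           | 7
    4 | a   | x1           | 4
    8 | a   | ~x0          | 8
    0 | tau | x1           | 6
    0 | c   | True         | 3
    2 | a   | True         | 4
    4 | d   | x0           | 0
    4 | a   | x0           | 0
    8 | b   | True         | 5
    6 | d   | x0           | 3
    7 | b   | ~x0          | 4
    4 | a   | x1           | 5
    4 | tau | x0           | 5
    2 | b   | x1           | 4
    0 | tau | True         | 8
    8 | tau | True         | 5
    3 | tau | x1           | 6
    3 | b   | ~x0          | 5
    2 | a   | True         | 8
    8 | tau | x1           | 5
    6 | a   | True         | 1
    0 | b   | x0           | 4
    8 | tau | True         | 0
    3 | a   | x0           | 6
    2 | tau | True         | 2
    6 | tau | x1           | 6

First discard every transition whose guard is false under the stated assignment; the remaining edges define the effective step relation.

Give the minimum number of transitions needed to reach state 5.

BFS to 5:
  depth 0: {0}
  depth 1: {3,4,6,8}
  depth 2: {1,5}
depth(5)=2, e.g. b·a

Answer: 2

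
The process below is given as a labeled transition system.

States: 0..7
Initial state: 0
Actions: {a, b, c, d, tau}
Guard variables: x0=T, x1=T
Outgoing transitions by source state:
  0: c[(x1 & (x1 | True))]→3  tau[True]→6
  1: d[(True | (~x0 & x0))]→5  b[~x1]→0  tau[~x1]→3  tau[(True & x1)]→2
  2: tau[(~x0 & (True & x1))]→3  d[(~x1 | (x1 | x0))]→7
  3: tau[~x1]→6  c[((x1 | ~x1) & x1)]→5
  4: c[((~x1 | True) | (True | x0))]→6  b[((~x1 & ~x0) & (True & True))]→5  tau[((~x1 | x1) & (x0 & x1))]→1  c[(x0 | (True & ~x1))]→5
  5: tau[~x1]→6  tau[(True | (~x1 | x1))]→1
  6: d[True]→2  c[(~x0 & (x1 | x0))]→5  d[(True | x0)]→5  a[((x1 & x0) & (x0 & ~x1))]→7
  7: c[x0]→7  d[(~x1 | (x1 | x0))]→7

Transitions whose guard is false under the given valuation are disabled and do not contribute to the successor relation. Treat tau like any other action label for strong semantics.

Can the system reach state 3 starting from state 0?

14 transition(s) survive guard evaluation.
L0 = {0}
L1 = {3,6}  total {0,3,6}
L2 = {2,5}  total {0,2,3,5,6}
L3 = {1,7}  total {0,1,2,3,5,6,7}
R = {0,1,2,3,5,6,7}
Path to 3: c

Answer: REACHABLE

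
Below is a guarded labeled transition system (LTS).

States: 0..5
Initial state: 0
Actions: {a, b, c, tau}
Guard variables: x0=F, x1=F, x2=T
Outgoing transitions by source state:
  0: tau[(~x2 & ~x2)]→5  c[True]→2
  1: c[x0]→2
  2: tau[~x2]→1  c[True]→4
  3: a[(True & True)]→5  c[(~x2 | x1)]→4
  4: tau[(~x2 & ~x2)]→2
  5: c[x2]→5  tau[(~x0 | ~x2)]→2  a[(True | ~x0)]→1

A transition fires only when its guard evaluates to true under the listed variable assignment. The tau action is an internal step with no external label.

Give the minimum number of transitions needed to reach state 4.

Answer: 2

Trace:
Layered search for 4:
  L0 = {0}
  L1 = {2}
  L2 = {4}
depth(4)=2, e.g. c·c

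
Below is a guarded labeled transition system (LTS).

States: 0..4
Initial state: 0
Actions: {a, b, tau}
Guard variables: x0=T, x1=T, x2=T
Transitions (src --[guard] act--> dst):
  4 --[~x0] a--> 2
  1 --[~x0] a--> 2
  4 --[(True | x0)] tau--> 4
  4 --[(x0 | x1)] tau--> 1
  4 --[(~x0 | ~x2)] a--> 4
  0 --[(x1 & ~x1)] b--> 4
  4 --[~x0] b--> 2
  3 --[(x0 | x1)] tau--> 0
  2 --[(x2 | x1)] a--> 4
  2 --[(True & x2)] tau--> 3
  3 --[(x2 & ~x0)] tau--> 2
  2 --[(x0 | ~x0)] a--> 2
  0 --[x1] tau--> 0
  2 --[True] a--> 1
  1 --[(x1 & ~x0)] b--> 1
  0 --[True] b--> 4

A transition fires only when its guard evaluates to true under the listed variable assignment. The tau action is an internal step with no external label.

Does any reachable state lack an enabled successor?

R = {0,1,4}
  0: b→4  tau→0  [deg 2]
  1: ∅  [no exit]
  4: tau→1  tau→4  [deg 2]
trace reaching 1: b·tau

Answer: DEADLOCK at state 1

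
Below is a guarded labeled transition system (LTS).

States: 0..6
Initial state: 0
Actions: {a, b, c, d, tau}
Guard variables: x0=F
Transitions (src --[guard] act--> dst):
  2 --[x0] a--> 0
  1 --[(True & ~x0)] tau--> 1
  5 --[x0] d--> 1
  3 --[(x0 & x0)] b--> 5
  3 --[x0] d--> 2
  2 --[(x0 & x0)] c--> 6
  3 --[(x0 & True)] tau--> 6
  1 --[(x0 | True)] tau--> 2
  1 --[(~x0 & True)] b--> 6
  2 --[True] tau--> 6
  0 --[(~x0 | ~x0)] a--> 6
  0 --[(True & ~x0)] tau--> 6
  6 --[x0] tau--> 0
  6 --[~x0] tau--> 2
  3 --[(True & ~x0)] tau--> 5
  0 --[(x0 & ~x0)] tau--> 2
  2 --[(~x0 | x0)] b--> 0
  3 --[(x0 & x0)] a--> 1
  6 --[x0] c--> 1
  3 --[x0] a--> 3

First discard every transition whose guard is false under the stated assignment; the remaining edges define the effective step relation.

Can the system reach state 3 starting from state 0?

After dropping false guards: 9 live edges.
Layer 0: {0}
Layer 1: {6}  cumulative {0,6}
Layer 2: {2}  cumulative {0,2,6}
Reach set: {0,2,6}

Answer: UNREACHABLE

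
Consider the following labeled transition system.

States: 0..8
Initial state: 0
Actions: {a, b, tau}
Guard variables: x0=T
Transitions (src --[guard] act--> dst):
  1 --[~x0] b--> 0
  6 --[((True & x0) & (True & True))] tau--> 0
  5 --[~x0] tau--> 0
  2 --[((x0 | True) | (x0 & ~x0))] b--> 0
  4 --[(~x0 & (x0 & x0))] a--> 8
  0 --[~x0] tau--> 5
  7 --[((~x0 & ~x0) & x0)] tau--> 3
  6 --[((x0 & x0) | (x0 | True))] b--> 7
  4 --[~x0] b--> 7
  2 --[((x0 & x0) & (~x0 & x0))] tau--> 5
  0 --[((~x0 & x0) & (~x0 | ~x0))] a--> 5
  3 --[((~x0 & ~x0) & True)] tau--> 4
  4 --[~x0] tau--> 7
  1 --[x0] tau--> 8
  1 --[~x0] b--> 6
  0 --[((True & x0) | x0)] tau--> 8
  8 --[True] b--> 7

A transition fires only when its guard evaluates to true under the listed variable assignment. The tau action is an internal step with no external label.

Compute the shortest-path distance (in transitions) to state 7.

Answer: 2

Working:
Breadth-first toward 7:
  depth 0: {0}
  depth 1: {8}
  depth 2: {7}
7 enters at depth 2; path tau·b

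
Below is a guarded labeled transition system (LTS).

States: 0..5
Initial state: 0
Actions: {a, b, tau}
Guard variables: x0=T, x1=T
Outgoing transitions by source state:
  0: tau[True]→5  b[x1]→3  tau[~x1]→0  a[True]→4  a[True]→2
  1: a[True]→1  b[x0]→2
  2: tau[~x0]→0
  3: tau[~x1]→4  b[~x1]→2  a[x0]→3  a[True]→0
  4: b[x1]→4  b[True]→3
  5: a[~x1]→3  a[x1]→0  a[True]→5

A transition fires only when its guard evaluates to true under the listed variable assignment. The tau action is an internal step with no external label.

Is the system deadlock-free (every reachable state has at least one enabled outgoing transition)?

Reachable = {0,2,3,4,5}
  0: a→2  a→4  b→3  tau→5  [deg 4]
  2: ∅  [no exit]
  3: a→0  a→3  [deg 2]
  4: b→3  b→4  [deg 2]
  5: a→0  a→5  [deg 2]
Path to 2: a

Answer: DEADLOCK at state 2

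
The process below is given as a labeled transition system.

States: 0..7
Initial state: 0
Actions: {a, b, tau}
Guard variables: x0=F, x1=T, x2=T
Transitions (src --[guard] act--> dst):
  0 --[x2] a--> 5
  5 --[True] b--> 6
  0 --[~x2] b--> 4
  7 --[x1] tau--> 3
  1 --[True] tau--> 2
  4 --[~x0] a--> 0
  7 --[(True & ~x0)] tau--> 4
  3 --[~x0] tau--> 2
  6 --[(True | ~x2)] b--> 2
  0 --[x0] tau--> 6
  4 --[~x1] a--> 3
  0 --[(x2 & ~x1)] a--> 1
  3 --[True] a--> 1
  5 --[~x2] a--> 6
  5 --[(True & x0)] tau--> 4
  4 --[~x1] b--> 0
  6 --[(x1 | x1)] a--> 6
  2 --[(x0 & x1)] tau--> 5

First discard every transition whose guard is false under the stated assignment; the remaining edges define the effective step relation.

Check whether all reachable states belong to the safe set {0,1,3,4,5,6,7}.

Inv-set: {0,1,3,4,5,6,7}
Reach set: {0,2,5,6}
  0: ✓
  2: VIOLATES
  5: ✓
  6: ✓
witness against invariant: a·b·b → 2

Answer: INVARIANT VIOLATED at state 2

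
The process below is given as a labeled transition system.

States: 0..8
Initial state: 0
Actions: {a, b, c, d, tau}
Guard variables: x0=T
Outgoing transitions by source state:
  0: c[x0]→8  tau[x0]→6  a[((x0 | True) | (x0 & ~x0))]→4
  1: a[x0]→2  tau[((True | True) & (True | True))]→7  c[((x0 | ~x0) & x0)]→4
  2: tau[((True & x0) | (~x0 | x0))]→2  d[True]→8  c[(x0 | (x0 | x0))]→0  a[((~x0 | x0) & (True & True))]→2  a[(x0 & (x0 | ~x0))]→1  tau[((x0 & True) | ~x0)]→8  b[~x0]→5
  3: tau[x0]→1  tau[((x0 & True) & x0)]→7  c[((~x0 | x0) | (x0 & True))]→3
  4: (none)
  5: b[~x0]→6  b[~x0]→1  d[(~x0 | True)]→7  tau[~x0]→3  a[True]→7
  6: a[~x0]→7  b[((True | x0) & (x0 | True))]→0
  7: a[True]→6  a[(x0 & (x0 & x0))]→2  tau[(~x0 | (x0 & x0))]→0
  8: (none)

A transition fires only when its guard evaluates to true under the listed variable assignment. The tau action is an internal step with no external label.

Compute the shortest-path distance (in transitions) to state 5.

BFS to 5:
  depth 0: {0}
  depth 1: {4,6,8}
5 never appears.

Answer: UNREACHABLE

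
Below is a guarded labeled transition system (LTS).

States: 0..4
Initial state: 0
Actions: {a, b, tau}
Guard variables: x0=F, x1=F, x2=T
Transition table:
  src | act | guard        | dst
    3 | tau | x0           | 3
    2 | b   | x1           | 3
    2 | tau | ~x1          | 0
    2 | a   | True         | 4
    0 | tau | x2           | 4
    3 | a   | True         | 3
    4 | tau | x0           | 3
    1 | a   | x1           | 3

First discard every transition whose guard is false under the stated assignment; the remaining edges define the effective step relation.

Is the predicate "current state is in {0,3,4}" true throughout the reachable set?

Allowed set {0,3,4}
Reachable = {0,4}
  0: ok
  4: ok

Answer: INVARIANT HOLDS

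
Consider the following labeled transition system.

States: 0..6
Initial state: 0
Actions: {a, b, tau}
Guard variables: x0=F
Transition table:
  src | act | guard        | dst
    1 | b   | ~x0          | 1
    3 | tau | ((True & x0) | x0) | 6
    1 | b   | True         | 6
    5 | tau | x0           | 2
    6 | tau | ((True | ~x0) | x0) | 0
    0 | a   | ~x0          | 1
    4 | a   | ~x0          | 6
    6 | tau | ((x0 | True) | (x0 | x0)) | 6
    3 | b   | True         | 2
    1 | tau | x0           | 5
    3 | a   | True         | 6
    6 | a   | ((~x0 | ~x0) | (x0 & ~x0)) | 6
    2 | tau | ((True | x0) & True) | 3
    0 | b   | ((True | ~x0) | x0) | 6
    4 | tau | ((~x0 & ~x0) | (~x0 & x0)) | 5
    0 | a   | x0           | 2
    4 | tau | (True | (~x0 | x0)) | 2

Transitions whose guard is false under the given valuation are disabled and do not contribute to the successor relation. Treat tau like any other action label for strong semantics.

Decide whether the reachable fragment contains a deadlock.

Answer: DEADLOCK-FREE

Analysis:
Reach set: {0,1,6}
  0: a→1  b→6  [2 out]
  1: b→1  b→6  [2 out]
  6: a→6  tau→0  tau→6  [3 out]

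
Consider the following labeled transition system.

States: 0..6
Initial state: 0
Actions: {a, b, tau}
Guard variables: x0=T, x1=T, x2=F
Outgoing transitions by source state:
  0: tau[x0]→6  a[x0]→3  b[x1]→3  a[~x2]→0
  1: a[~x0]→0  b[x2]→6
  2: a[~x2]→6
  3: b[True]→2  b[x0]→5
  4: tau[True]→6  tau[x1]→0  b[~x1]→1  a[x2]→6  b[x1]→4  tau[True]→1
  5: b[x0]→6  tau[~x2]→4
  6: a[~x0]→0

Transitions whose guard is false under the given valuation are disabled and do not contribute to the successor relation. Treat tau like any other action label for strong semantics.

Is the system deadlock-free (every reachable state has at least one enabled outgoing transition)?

Answer: DEADLOCK at state 1

Working:
Reach set: {0,1,2,3,4,5,6}
  0: a→0  a→3  b→3  tau→6  [deg 4]
  1: ∅  [STUCK]
  2: a→6  [deg 1]
  3: b→2  b→5  [deg 2]
  4: b→4  tau→0  tau→1  tau→6  [deg 4]
  5: b→6  tau→4  [deg 2]
  6: ∅  [STUCK]
Path to 1: a·b·tau·tau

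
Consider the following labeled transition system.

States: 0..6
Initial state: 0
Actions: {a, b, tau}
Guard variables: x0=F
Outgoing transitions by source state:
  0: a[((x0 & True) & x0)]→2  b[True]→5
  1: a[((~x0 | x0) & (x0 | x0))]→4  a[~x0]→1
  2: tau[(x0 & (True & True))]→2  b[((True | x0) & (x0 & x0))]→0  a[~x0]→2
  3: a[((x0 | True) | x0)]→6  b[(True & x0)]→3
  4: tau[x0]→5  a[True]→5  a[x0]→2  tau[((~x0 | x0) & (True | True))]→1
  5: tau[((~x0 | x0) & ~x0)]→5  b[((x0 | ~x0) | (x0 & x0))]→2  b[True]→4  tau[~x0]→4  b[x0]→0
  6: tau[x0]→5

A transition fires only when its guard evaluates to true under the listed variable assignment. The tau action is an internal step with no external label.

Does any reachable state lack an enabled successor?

Reach set: {0,1,2,4,5}
  0: b→5  [1 exit(s)]
  1: a→1  [1 exit(s)]
  2: a→2  [1 exit(s)]
  4: a→5  tau→1  [2 exit(s)]
  5: b→2  b→4  tau→4  tau→5  [4 exit(s)]

Answer: DEADLOCK-FREE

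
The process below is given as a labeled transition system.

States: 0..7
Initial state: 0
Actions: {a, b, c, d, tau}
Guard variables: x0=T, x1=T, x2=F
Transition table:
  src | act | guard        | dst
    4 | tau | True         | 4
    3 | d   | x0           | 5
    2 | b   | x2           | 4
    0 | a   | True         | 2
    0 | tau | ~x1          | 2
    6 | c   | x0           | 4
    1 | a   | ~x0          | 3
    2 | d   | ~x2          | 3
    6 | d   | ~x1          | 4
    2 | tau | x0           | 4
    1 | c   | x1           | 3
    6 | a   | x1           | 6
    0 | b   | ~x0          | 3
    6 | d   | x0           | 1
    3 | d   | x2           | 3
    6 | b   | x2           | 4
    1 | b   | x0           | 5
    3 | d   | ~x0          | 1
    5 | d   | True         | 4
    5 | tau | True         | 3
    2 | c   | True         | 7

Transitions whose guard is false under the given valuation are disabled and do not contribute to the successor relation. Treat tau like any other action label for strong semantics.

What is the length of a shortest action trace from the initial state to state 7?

Breadth-first toward 7:
  depth 0: {0}
  depth 1: {2}
  depth 2: {3,4,7}
first hit 7 at d=2 via a·c

Answer: 2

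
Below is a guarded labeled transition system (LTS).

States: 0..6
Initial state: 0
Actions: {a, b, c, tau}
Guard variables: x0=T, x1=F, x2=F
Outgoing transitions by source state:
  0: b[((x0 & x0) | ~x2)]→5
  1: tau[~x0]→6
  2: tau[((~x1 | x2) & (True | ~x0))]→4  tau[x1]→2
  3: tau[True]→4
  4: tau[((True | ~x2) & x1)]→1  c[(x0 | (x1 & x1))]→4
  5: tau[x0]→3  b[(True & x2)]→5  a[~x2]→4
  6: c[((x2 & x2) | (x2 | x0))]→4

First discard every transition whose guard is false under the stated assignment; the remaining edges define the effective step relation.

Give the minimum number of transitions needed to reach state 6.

Answer: UNREACHABLE

Working:
Breadth-first toward 6:
  depth 0: {0}
  depth 1: {5}
  depth 2: {3,4}
6 never appears.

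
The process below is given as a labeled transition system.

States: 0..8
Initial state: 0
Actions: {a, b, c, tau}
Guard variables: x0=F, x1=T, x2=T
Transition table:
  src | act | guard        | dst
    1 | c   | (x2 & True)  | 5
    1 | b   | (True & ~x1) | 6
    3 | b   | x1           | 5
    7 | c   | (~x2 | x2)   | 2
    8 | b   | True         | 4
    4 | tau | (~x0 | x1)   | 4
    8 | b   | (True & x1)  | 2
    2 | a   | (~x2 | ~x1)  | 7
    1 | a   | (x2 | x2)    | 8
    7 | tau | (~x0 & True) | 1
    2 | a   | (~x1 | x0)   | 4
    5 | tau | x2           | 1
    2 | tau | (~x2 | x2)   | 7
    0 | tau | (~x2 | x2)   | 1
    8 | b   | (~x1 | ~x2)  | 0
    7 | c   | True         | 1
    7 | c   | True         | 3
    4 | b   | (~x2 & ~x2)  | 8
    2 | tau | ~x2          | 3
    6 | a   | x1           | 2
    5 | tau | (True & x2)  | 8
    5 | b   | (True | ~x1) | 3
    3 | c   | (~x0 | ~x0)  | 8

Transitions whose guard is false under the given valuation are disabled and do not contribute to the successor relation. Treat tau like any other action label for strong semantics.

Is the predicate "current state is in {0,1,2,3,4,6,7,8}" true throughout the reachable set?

Answer: INVARIANT VIOLATED at state 5

Working:
Safe = {0,1,2,3,4,6,7,8}
Reachable = {0,1,2,3,4,5,7,8}
  0: ok
  1: ok
  2: ok
  3: ok
  4: ok
  5: VIOLATES
  7: ok
  8: ok
counterexample path to 5: tau·c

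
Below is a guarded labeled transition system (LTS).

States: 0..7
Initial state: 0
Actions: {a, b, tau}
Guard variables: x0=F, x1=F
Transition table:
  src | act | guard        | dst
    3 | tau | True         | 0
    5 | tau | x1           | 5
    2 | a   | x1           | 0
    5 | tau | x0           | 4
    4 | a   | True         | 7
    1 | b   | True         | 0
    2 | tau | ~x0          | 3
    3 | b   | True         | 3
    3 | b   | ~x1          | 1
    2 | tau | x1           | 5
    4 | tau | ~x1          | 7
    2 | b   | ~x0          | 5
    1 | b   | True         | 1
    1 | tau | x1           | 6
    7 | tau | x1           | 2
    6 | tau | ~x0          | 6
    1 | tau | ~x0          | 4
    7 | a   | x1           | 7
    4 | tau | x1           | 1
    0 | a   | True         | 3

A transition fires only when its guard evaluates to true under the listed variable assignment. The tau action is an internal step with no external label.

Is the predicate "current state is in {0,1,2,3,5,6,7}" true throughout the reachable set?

Inv-set: {0,1,2,3,5,6,7}
R = {0,1,3,4,7}
  0: safe
  1: safe
  3: safe
  4: outside
  7: safe
witness against invariant: a·b·tau → 4

Answer: INVARIANT VIOLATED at state 4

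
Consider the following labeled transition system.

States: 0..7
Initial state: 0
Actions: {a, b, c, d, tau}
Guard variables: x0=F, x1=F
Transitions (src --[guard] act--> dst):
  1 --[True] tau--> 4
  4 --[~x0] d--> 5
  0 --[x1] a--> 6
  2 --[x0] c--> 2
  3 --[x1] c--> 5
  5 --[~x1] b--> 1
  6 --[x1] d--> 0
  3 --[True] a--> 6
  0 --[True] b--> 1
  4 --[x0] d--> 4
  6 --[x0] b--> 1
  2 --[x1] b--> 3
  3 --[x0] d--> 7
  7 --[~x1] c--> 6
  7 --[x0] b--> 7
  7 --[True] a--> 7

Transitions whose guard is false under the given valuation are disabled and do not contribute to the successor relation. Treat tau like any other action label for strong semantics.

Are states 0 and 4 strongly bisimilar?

Refine partition for ~:
  P[0] = {{0,1,2,3,4,5,6,7}}
  P[1] = {{0,5},{1},{2,6},{3},{4},{7}}
Fixed point at round 2; 6 class(es).
[0]={0,5}  [4]={4}

Answer: NOT BISIMILAR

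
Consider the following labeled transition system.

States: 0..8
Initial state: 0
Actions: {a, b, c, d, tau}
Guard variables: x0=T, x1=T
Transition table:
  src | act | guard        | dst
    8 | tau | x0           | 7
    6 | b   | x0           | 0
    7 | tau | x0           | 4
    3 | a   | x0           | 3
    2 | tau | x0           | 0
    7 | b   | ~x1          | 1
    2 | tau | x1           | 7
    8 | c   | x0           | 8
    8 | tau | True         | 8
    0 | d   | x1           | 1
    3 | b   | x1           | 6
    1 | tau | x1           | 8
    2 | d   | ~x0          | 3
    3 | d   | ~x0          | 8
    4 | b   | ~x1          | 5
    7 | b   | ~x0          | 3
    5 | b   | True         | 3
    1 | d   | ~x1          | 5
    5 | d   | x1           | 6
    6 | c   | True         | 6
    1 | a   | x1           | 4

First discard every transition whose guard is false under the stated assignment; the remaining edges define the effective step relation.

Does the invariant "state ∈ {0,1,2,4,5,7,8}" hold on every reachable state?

Answer: INVARIANT HOLDS

Working:
Safe = {0,1,2,4,5,7,8}
R = {0,1,4,7,8}
  0: safe
  1: safe
  4: safe
  7: safe
  8: safe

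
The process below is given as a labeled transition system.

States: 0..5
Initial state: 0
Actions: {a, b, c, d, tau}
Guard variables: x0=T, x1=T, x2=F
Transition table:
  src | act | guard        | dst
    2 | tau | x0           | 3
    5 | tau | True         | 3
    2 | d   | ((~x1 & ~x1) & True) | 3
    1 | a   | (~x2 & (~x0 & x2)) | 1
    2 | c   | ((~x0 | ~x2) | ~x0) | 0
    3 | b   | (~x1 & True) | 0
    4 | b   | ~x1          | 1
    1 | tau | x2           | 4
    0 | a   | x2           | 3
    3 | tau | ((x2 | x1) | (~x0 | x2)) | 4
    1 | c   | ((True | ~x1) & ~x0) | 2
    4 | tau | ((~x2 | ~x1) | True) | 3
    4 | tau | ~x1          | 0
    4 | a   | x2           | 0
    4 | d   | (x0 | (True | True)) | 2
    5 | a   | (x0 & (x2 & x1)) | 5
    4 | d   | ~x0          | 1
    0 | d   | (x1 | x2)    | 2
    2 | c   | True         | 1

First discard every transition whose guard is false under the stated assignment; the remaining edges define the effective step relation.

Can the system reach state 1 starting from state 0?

Answer: REACHABLE

Trace:
After dropping false guards: 8 live edges.
Layer 0: {0}
Layer 1: {2}  total {0,2}
Layer 2: {1,3}  total {0,1,2,3}
Layer 3: {4}  total {0,1,2,3,4}
Reachable = {0,1,2,3,4}
Path to 1: d·c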